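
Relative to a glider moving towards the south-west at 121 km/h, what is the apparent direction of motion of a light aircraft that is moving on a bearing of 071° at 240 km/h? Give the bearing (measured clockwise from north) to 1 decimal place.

062.4°

Taking east as x and north as y: light aircraft velocity = (226.924, 78.136) km/h; glider velocity = (-85.560, -85.560) km/h.
Velocity of light aircraft relative to glider = (226.924, 78.136) − (-85.560, -85.560) = (312.484, 163.696) km/h.
Bearing = atan2(312.48, 163.70) = 62.35° clockwise from north.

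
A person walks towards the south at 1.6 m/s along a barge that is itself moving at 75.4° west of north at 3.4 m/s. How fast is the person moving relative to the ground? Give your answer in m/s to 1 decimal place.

3.4 m/s

Taking east as x and north as y: barge velocity = (-3.290, 0.857) m/s; person velocity relative to barge = (0.000, -1.600) m/s.
Velocity relative to ground = (-3.290, 0.857) + (0.000, -1.600) = (-3.290, -0.743) m/s.
Speed = |(-3.290, -0.743)| = 3.373 m/s.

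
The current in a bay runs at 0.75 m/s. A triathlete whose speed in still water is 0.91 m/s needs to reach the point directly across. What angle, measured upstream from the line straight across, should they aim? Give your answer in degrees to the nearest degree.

To cancel the current, the upstream component of the triathlete's velocity must equal the flow: 0.91 sin θ = 0.75.
sin θ = 0.75 / 0.91 = 0.8242.
θ = arcsin(0.8242) = 55.505°.

56°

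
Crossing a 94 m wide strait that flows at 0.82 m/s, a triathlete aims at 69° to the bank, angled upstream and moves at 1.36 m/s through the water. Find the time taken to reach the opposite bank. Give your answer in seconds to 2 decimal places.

74.04 s

The component of the triathlete's velocity perpendicular to the bank is 1.36 × sin 69° = 1.270 m/s.
The flow acts along the bank and has no component across it.
Time = 94 / 1.270 = 74.035 s.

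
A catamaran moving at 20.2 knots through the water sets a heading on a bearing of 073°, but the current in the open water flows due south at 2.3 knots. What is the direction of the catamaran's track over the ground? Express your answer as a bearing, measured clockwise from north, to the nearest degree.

Taking east as x and north as y: velocity relative to the water = (19.317, 5.906) knots; the water relative to ground = (0.000, -2.300) knots.
Velocity relative to ground = (19.317, 5.906) + (0.000, -2.300) = (19.317, 3.606) knots.
Bearing = atan2(19.32, 3.61) = 79.43° clockwise from north.

079°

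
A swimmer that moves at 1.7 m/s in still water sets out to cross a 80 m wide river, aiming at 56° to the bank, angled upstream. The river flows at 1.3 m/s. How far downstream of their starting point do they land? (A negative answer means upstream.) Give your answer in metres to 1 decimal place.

Perpendicular speed = 1.409 m/s; crossing time = 80 / 1.409 = 56.763 s.
Net downstream speed = 0.349 m/s.
Drift = 0.349 × 56.763 = 19.831 m (downstream).

19.8 m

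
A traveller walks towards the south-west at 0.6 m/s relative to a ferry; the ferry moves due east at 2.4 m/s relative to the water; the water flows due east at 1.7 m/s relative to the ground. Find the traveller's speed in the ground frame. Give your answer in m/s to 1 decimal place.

3.7 m/s

In east/north components (m/s): traveller relative to ferry = (-0.424, -0.424); ferry relative to water = (2.400, 0.000); water relative to ground = (1.700, 0.000).
Sum = (3.676, -0.424) m/s.
Speed = |(3.676, -0.424)| = 3.700 m/s.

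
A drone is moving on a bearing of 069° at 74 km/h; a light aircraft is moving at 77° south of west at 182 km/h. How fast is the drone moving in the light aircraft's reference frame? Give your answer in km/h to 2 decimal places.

Taking east as x and north as y: drone velocity = (69.085, 26.519) km/h; light aircraft velocity = (-40.941, -177.335) km/h.
Velocity of drone relative to light aircraft = (69.085, 26.519) − (-40.941, -177.335) = (110.026, 203.855) km/h.
Magnitude = |(110.026, 203.855)| = 231.652 km/h.

231.65 km/h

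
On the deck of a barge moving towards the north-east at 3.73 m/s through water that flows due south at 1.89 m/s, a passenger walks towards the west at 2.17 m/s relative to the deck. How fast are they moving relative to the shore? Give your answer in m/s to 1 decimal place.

In east/north components (m/s): passenger relative to barge = (-2.170, 0.000); barge relative to water = (2.638, 2.638); water relative to ground = (0.000, -1.890).
Sum = (0.468, 0.748) m/s.
Speed = |(0.468, 0.748)| = 0.882 m/s.

0.9 m/s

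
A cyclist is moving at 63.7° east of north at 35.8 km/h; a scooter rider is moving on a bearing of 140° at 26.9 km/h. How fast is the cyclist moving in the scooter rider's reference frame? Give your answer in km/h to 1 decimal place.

Taking east as x and north as y: cyclist velocity = (32.094, 15.862) km/h; scooter rider velocity = (17.291, -20.607) km/h.
Velocity of cyclist relative to scooter rider = (32.094, 15.862) − (17.291, -20.607) = (14.803, 36.469) km/h.
Magnitude = |(14.803, 36.469)| = 39.358 km/h.

39.4 km/h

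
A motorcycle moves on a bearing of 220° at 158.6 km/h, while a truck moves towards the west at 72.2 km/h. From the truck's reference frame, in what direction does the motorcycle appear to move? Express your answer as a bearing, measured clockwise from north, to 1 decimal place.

193.8°

Taking east as x and north as y: motorcycle velocity = (-101.946, -121.495) km/h; truck velocity = (-72.200, 0.000) km/h.
Velocity of motorcycle relative to truck = (-101.946, -121.495) − (-72.200, 0.000) = (-29.746, -121.495) km/h.
Bearing = atan2(-29.75, -121.49) = 193.76° clockwise from north.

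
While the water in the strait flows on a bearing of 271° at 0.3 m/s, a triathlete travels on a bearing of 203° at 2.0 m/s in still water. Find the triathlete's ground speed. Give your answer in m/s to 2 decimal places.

Taking east as x and north as y: velocity relative to the water = (-0.781, -1.841) m/s; the water relative to ground = (-0.300, 0.005) m/s.
Velocity relative to ground = (-0.781, -1.841) + (-0.300, 0.005) = (-1.081, -1.836) m/s.
Speed = |(-1.081, -1.836)| = 2.131 m/s.

2.13 m/s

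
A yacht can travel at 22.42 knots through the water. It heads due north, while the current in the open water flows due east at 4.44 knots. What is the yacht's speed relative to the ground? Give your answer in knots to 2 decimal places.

22.86 knots

Taking east as x and north as y: velocity relative to the water = (0.000, 22.420) knots; the water relative to ground = (4.440, 0.000) knots.
Velocity relative to ground = (0.000, 22.420) + (4.440, 0.000) = (4.440, 22.420) knots.
Speed = |(4.440, 22.420)| = 22.855 knots.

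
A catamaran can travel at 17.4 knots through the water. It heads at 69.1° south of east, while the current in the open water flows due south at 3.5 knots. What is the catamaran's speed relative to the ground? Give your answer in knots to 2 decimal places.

Taking east as x and north as y: velocity relative to the water = (6.207, -16.255) knots; the water relative to ground = (0.000, -3.500) knots.
Velocity relative to ground = (6.207, -16.255) + (0.000, -3.500) = (6.207, -19.755) knots.
Speed = |(6.207, -19.755)| = 20.707 knots.

20.71 knots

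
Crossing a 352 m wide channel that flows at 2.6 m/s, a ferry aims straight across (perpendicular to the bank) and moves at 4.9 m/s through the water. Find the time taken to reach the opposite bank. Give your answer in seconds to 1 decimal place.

The component of the ferry's velocity perpendicular to the bank is 4.9 m/s.
Only the cross-stream component determines the crossing time; the current contributes nothing perpendicular to the bank.
Time = 352 / 4.900 = 71.837 s.

71.8 s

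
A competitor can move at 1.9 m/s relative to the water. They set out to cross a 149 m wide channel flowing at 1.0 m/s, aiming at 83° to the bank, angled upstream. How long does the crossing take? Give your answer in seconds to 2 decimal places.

The component of the competitor's velocity perpendicular to the bank is 1.9 × sin 83° = 1.886 m/s.
Only the cross-stream component determines the crossing time; the current contributes nothing perpendicular to the bank.
Time = 149 / 1.886 = 79.010 s.

79.01 s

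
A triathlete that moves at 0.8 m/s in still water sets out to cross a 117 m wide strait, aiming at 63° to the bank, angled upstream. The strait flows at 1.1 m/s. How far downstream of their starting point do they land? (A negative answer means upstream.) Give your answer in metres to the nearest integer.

121 m

Perpendicular speed = 0.713 m/s; crossing time = 117 / 0.713 = 164.140 s.
Net downstream speed = 0.737 m/s.
Drift = 0.737 × 164.140 = 120.940 m (downstream).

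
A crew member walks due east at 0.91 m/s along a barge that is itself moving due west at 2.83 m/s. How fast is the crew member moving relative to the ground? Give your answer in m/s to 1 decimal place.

Taking east as x and north as y: barge velocity = (-2.830, 0.000) m/s; crew member velocity relative to barge = (0.910, 0.000) m/s.
Velocity relative to ground = (-2.830, 0.000) + (0.910, 0.000) = (-1.920, 0.000) m/s.
Speed = |(-1.920, 0.000)| = 1.920 m/s.

1.9 m/s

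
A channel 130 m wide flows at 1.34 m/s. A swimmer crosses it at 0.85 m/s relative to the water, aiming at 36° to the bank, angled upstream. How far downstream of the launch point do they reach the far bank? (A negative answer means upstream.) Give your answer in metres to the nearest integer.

170 m

Perpendicular speed = 0.500 m/s; crossing time = 130 / 0.500 = 260.199 s.
Net downstream speed = 0.652 m/s.
Drift = 0.652 × 260.199 = 169.737 m (downstream).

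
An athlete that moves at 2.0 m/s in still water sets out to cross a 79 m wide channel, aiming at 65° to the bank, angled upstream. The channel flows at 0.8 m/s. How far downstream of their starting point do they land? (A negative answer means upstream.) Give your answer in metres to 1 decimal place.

Perpendicular speed = 1.813 m/s; crossing time = 79 / 1.813 = 43.583 s.
Net downstream speed = -0.045 m/s.
Drift = -0.045 × 43.583 = -1.972 m (upstream).

-2.0 m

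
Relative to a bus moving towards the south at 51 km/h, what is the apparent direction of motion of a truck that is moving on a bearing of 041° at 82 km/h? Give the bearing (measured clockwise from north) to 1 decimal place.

025.5°

Taking east as x and north as y: truck velocity = (53.797, 61.886) km/h; bus velocity = (0.000, -51.000) km/h.
Velocity of truck relative to bus = (53.797, 61.886) − (0.000, -51.000) = (53.797, 112.886) km/h.
Bearing = atan2(53.80, 112.89) = 25.48° clockwise from north.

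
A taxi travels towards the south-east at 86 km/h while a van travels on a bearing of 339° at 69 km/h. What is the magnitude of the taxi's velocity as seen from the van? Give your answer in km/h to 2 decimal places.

Taking east as x and north as y: taxi velocity = (60.811, -60.811) km/h; van velocity = (-24.727, 64.417) km/h.
Velocity of taxi relative to van = (60.811, -60.811) − (-24.727, 64.417) = (85.539, -125.228) km/h.
Magnitude = |(85.539, -125.228)| = 151.654 km/h.

151.65 km/h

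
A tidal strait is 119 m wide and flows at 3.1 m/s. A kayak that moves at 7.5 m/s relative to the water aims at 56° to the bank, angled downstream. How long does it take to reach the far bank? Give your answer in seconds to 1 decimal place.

19.1 s

The component of the kayak's velocity perpendicular to the bank is 7.5 × sin 56° = 6.218 m/s.
The flow acts along the bank and has no component across it.
Time = 119 / 6.218 = 19.139 s.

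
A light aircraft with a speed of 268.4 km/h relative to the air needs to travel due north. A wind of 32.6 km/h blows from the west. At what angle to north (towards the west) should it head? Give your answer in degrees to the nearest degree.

7°

The wind pushes perpendicular to the desired track; the heading must have a component into the wind equal to 32.6 km/h: 268.4 sin θ = 32.6.
sin θ = 0.1215, so θ = 6.976°.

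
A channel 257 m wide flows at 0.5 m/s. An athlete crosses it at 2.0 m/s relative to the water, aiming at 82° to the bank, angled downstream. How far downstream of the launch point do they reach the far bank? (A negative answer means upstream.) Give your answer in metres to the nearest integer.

101 m

Perpendicular speed = 1.981 m/s; crossing time = 257 / 1.981 = 129.763 s.
Net downstream speed = 0.778 m/s.
Drift = 0.778 × 129.763 = 101.000 m (downstream).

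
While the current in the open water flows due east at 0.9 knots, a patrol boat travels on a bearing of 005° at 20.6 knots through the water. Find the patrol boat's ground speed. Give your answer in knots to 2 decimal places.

Taking east as x and north as y: velocity relative to the water = (1.795, 20.522) knots; the water relative to ground = (0.900, 0.000) knots.
Velocity relative to ground = (1.795, 20.522) + (0.900, 0.000) = (2.695, 20.522) knots.
Speed = |(2.695, 20.522)| = 20.698 knots.

20.70 knots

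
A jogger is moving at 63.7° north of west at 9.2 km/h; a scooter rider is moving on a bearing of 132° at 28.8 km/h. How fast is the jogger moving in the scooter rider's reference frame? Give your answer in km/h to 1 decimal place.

Taking east as x and north as y: jogger velocity = (-4.076, 8.248) km/h; scooter rider velocity = (21.403, -19.271) km/h.
Velocity of jogger relative to scooter rider = (-4.076, 8.248) − (21.403, -19.271) = (-25.479, 27.519) km/h.
Magnitude = |(-25.479, 27.519)| = 37.503 km/h.

37.5 km/h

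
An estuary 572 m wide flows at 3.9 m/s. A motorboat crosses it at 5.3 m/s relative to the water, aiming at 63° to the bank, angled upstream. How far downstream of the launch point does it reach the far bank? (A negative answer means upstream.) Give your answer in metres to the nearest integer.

181 m

Perpendicular speed = 4.722 m/s; crossing time = 572 / 4.722 = 121.127 s.
Net downstream speed = 1.494 m/s.
Drift = 1.494 × 121.127 = 180.945 m (downstream).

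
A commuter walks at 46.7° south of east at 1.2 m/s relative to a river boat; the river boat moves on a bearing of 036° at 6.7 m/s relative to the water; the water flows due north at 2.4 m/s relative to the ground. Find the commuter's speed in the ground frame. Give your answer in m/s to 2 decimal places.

In east/north components (m/s): commuter relative to river boat = (0.823, -0.873); river boat relative to water = (3.938, 5.420); water relative to ground = (0.000, 2.400).
Sum = (4.761, 6.947) m/s.
Speed = |(4.761, 6.947)| = 8.422 m/s.

8.42 m/s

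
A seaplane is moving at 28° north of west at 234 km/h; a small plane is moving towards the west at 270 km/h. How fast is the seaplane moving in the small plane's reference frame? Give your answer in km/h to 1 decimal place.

Taking east as x and north as y: seaplane velocity = (-206.610, 109.856) km/h; small plane velocity = (-270.000, 0.000) km/h.
Velocity of seaplane relative to small plane = (-206.610, 109.856) − (-270.000, 0.000) = (63.390, 109.856) km/h.
Magnitude = |(63.390, 109.856)| = 126.834 km/h.

126.8 km/h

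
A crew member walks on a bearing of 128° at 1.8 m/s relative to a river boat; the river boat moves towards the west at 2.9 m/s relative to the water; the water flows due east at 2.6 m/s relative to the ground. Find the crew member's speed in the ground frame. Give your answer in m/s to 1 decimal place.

1.6 m/s

In east/north components (m/s): crew member relative to river boat = (1.418, -1.108); river boat relative to water = (-2.900, 0.000); water relative to ground = (2.600, 0.000).
Sum = (1.118, -1.108) m/s.
Speed = |(1.118, -1.108)| = 1.574 m/s.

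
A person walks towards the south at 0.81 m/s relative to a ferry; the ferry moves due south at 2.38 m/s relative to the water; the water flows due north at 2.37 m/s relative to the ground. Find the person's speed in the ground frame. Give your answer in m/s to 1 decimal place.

0.8 m/s

In east/north components (m/s): person relative to ferry = (0.000, -0.810); ferry relative to water = (0.000, -2.380); water relative to ground = (0.000, 2.370).
Sum = (0.000, -0.820) m/s.
Speed = |(0.000, -0.820)| = 0.820 m/s.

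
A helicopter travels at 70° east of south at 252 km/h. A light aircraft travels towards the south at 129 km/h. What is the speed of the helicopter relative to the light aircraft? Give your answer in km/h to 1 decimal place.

240.6 km/h

Taking east as x and north as y: helicopter velocity = (236.803, -86.189) km/h; light aircraft velocity = (0.000, -129.000) km/h.
Velocity of helicopter relative to light aircraft = (236.803, -86.189) − (0.000, -129.000) = (236.803, 42.811) km/h.
Magnitude = |(236.803, 42.811)| = 240.641 km/h.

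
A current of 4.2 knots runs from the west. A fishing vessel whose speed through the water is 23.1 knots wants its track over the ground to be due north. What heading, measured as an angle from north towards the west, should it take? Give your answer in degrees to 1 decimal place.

10.5°

The current pushes perpendicular to the desired track; the heading must have a component into the current equal to 4.2 knots: 23.1 sin θ = 4.2.
sin θ = 0.1818, so θ = 10.476°.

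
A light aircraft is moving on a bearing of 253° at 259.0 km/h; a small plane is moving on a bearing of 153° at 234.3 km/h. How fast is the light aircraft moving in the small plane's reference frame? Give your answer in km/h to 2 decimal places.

Taking east as x and north as y: light aircraft velocity = (-247.683, -75.724) km/h; small plane velocity = (106.370, -208.763) km/h.
Velocity of light aircraft relative to small plane = (-247.683, -75.724) − (106.370, -208.763) = (-354.053, 133.039) km/h.
Magnitude = |(-354.053, 133.039)| = 378.223 km/h.

378.22 km/h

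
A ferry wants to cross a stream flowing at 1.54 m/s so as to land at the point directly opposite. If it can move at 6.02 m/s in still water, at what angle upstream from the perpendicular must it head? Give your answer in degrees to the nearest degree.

To cancel the current, the upstream component of the ferry's velocity must equal the flow: 6.02 sin θ = 1.54.
sin θ = 1.54 / 6.02 = 0.2558.
θ = arcsin(0.2558) = 14.822°.

15°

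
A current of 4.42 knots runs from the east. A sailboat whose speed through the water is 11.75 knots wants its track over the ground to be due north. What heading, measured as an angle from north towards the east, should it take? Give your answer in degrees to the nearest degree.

22°

The current pushes perpendicular to the desired track; the heading must have a component into the current equal to 4.42 knots: 11.75 sin θ = 4.42.
sin θ = 0.3762, so θ = 22.097°.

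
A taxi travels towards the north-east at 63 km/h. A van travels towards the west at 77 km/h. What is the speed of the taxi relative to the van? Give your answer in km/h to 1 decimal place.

Taking east as x and north as y: taxi velocity = (44.548, 44.548) km/h; van velocity = (-77.000, 0.000) km/h.
Velocity of taxi relative to van = (44.548, 44.548) − (-77.000, 0.000) = (121.548, 44.548) km/h.
Magnitude = |(121.548, 44.548)| = 129.454 km/h.

129.5 km/h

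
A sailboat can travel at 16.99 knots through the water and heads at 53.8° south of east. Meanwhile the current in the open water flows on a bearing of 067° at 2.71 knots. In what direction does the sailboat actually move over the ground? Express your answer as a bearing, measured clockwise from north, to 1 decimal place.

135.3°

Taking east as x and north as y: velocity relative to the water = (10.034, -13.710) knots; the water relative to ground = (2.495, 1.059) knots.
Velocity relative to ground = (10.034, -13.710) + (2.495, 1.059) = (12.529, -12.651) knots.
Bearing = atan2(12.53, -12.65) = 135.28° clockwise from north.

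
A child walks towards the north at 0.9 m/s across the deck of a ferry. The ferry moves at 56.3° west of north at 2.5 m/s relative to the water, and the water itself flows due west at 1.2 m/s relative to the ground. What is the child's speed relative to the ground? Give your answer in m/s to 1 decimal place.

In east/north components (m/s): child relative to ferry = (0.000, 0.900); ferry relative to water = (-2.080, 1.387); water relative to ground = (-1.200, 0.000).
Sum = (-3.280, 2.287) m/s.
Speed = |(-3.280, 2.287)| = 3.999 m/s.

4.0 m/s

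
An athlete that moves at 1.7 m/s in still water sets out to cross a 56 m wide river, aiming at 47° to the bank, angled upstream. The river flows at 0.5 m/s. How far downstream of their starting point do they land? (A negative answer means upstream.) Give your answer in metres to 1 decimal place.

Perpendicular speed = 1.243 m/s; crossing time = 56 / 1.243 = 45.041 s.
Net downstream speed = -0.659 m/s.
Drift = -0.659 × 45.041 = -29.700 m (upstream).

-29.7 m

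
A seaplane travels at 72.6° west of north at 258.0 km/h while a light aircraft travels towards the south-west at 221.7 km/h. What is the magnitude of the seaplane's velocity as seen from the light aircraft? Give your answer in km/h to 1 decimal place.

250.4 km/h

Taking east as x and north as y: seaplane velocity = (-246.194, 77.153) km/h; light aircraft velocity = (-156.766, -156.766) km/h.
Velocity of seaplane relative to light aircraft = (-246.194, 77.153) − (-156.766, -156.766) = (-89.428, 233.918) km/h.
Magnitude = |(-89.428, 233.918)| = 250.430 km/h.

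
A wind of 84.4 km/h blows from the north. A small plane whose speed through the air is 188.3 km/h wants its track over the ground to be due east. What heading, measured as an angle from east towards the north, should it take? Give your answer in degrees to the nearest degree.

27°

The wind pushes perpendicular to the desired track; the heading must have a component into the wind equal to 84.4 km/h: 188.3 sin θ = 84.4.
sin θ = 0.4482, so θ = 26.630°.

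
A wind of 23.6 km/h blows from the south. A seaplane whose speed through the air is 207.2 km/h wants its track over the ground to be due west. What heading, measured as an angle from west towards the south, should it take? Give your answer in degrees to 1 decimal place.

6.5°

The wind pushes perpendicular to the desired track; the heading must have a component into the wind equal to 23.6 km/h: 207.2 sin θ = 23.6.
sin θ = 0.1139, so θ = 6.540°.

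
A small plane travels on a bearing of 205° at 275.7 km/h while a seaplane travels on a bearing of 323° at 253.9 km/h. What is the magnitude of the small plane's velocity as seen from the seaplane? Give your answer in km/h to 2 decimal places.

454.09 km/h

Taking east as x and north as y: small plane velocity = (-116.516, -249.869) km/h; seaplane velocity = (-152.801, 202.774) km/h.
Velocity of small plane relative to seaplane = (-116.516, -249.869) − (-152.801, 202.774) = (36.285, -452.643) km/h.
Magnitude = |(36.285, -452.643)| = 454.095 km/h.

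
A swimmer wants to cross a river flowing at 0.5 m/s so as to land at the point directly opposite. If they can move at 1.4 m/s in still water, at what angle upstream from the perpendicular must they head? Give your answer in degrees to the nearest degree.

To cancel the current, the upstream component of the swimmer's velocity must equal the flow: 1.4 sin θ = 0.5.
sin θ = 0.5 / 1.4 = 0.3571.
θ = arcsin(0.3571) = 20.925°.

21°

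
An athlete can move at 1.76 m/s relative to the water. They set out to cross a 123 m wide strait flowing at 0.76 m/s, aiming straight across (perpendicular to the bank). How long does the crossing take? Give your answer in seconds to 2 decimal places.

69.89 s

The component of the athlete's velocity perpendicular to the bank is 1.76 m/s.
Only the cross-stream component determines the crossing time; the current contributes nothing perpendicular to the bank.
Time = 123 / 1.760 = 69.886 s.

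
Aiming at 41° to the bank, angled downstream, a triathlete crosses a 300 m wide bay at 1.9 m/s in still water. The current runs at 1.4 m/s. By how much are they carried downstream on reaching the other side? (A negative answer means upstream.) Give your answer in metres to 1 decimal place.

682.1 m

Perpendicular speed = 1.247 m/s; crossing time = 300 / 1.247 = 240.672 s.
Net downstream speed = 2.834 m/s.
Drift = 2.834 × 240.672 = 682.051 m (downstream).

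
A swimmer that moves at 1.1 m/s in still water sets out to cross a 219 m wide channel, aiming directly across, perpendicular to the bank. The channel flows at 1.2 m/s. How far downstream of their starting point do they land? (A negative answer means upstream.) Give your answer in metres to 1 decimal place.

238.9 m

Perpendicular speed = 1.100 m/s; crossing time = 219 / 1.100 = 199.091 s.
Net downstream speed = 1.200 m/s.
Drift = 1.200 × 199.091 = 238.909 m (downstream).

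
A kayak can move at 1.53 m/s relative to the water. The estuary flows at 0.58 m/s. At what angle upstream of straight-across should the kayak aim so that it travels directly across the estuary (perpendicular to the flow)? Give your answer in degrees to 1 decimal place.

22.3°

To cancel the current, the upstream component of the kayak's velocity must equal the flow: 1.53 sin θ = 0.58.
sin θ = 0.58 / 1.53 = 0.3791.
θ = arcsin(0.3791) = 22.277°.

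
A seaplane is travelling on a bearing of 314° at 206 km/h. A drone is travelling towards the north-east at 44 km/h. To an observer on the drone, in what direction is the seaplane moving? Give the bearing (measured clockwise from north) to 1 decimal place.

302.0°

Taking east as x and north as y: seaplane velocity = (-148.184, 143.100) km/h; drone velocity = (31.113, 31.113) km/h.
Velocity of seaplane relative to drone = (-148.184, 143.100) − (31.113, 31.113) = (-179.297, 111.987) km/h.
Bearing = atan2(-179.30, 111.99) = 301.99° clockwise from north.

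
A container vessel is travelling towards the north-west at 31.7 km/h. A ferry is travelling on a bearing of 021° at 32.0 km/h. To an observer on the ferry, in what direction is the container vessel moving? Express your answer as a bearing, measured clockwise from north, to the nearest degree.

Taking east as x and north as y: container vessel velocity = (-22.415, 22.415) km/h; ferry velocity = (11.468, 29.875) km/h.
Velocity of container vessel relative to ferry = (-22.415, 22.415) − (11.468, 29.875) = (-33.883, -7.459) km/h.
Bearing = atan2(-33.88, -7.46) = 257.58° clockwise from north.

258°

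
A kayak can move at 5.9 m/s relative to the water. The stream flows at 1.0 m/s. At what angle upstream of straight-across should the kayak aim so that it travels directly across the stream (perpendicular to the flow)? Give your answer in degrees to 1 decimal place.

To cancel the current, the upstream component of the kayak's velocity must equal the flow: 5.9 sin θ = 1.0.
sin θ = 1.0 / 5.9 = 0.1695.
θ = arcsin(0.1695) = 9.758°.

9.8°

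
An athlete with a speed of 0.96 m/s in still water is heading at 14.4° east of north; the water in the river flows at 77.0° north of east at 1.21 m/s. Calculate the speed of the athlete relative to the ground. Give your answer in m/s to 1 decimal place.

2.2 m/s

Taking east as x and north as y: velocity relative to the water = (0.239, 0.930) m/s; the water relative to ground = (0.272, 1.179) m/s.
Velocity relative to ground = (0.239, 0.930) + (0.272, 1.179) = (0.511, 2.109) m/s.
Speed = |(0.511, 2.109)| = 2.170 m/s.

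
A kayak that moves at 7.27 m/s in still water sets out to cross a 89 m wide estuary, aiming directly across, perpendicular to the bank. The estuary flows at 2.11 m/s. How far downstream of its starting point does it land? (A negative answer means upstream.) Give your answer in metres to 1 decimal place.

25.8 m

Perpendicular speed = 7.270 m/s; crossing time = 89 / 7.270 = 12.242 s.
Net downstream speed = 2.110 m/s.
Drift = 2.110 × 12.242 = 25.831 m (downstream).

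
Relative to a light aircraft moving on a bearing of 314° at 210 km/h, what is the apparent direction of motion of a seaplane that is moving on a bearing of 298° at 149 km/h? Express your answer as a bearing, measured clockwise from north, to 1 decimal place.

Taking east as x and north as y: seaplane velocity = (-131.559, 69.951) km/h; light aircraft velocity = (-151.061, 145.878) km/h.
Velocity of seaplane relative to light aircraft = (-131.559, 69.951) − (-151.061, 145.878) = (19.502, -75.927) km/h.
Bearing = atan2(19.50, -75.93) = 165.59° clockwise from north.

165.6°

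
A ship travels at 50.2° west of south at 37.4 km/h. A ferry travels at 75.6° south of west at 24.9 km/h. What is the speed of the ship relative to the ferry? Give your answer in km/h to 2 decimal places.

22.54 km/h

Taking east as x and north as y: ship velocity = (-28.734, -23.940) km/h; ferry velocity = (-6.192, -24.118) km/h.
Velocity of ship relative to ferry = (-28.734, -23.940) − (-6.192, -24.118) = (-22.541, 0.178) km/h.
Magnitude = |(-22.541, 0.178)| = 22.542 km/h.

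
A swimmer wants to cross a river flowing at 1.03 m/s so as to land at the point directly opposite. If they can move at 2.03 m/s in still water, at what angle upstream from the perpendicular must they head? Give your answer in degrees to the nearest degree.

To cancel the current, the upstream component of the swimmer's velocity must equal the flow: 2.03 sin θ = 1.03.
sin θ = 1.03 / 2.03 = 0.5074.
θ = arcsin(0.5074) = 30.490°.

30°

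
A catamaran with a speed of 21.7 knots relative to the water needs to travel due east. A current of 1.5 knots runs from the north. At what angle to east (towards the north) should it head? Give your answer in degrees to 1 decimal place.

The current pushes perpendicular to the desired track; the heading must have a component into the current equal to 1.5 knots: 21.7 sin θ = 1.5.
sin θ = 0.0691, so θ = 3.964°.

4.0°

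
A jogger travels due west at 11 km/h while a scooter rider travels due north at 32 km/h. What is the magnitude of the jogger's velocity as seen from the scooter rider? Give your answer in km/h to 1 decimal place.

33.8 km/h

Taking east as x and north as y: jogger velocity = (-11.000, 0.000) km/h; scooter rider velocity = (0.000, 32.000) km/h.
Velocity of jogger relative to scooter rider = (-11.000, 0.000) − (0.000, 32.000) = (-11.000, -32.000) km/h.
Magnitude = |(-11.000, -32.000)| = 33.838 km/h.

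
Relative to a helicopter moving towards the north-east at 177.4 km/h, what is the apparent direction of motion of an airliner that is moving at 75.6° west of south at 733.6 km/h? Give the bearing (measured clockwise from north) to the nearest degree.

250°

Taking east as x and north as y: airliner velocity = (-710.553, -182.439) km/h; helicopter velocity = (125.441, 125.441) km/h.
Velocity of airliner relative to helicopter = (-710.553, -182.439) − (125.441, 125.441) = (-835.993, -307.880) km/h.
Bearing = atan2(-835.99, -307.88) = 249.78° clockwise from north.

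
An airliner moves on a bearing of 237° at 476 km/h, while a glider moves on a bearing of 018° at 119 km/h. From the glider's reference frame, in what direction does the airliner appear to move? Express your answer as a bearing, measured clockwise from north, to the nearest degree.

Taking east as x and north as y: airliner velocity = (-399.207, -259.248) km/h; glider velocity = (36.773, 113.176) km/h.
Velocity of airliner relative to glider = (-399.207, -259.248) − (36.773, 113.176) = (-435.980, -372.424) km/h.
Bearing = atan2(-435.98, -372.42) = 229.50° clockwise from north.

229°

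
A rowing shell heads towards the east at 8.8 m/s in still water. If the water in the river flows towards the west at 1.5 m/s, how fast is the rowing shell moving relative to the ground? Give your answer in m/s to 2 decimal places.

7.30 m/s

Taking east as x and north as y: velocity relative to the water = (8.800, 0.000) m/s; the water relative to ground = (-1.500, 0.000) m/s.
Velocity relative to ground = (8.800, 0.000) + (-1.500, 0.000) = (7.300, 0.000) m/s.
Speed = |(7.300, 0.000)| = 7.300 m/s.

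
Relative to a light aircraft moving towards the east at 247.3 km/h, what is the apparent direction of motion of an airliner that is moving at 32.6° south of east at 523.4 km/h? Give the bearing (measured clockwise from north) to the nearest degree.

Taking east as x and north as y: airliner velocity = (440.940, -281.993) km/h; light aircraft velocity = (247.300, 0.000) km/h.
Velocity of airliner relative to light aircraft = (440.940, -281.993) − (247.300, 0.000) = (193.640, -281.993) km/h.
Bearing = atan2(193.64, -281.99) = 145.52° clockwise from north.

146°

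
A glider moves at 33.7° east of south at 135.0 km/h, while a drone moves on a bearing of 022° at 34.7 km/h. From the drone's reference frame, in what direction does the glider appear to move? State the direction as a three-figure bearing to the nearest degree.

157°

Taking east as x and north as y: glider velocity = (74.904, -112.314) km/h; drone velocity = (12.999, 32.173) km/h.
Velocity of glider relative to drone = (74.904, -112.314) − (12.999, 32.173) = (61.905, -144.487) km/h.
Bearing = atan2(61.91, -144.49) = 156.81° clockwise from north.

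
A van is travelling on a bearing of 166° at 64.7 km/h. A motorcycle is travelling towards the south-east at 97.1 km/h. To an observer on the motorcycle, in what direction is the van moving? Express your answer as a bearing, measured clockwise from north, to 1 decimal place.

Taking east as x and north as y: van velocity = (15.652, -62.778) km/h; motorcycle velocity = (68.660, -68.660) km/h.
Velocity of van relative to motorcycle = (15.652, -62.778) − (68.660, -68.660) = (-53.008, 5.882) km/h.
Bearing = atan2(-53.01, 5.88) = 276.33° clockwise from north.

276.3°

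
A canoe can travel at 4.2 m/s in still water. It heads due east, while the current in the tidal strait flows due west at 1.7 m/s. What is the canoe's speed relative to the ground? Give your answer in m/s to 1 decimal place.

2.5 m/s

Taking east as x and north as y: velocity relative to the water = (4.200, 0.000) m/s; the water relative to ground = (-1.700, 0.000) m/s.
Velocity relative to ground = (4.200, 0.000) + (-1.700, 0.000) = (2.500, 0.000) m/s.
Speed = |(2.500, 0.000)| = 2.500 m/s.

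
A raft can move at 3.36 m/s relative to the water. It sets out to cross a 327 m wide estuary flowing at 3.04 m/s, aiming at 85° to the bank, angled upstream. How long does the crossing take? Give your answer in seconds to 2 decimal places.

The component of the raft's velocity perpendicular to the bank is 3.36 × sin 85° = 3.347 m/s.
The current is parallel to the bank, so it does not affect the crossing time.
Time = 327 / 3.347 = 97.693 s.

97.69 s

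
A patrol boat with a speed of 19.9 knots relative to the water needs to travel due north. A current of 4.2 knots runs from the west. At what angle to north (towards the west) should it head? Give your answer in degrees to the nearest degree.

The current pushes perpendicular to the desired track; the heading must have a component into the current equal to 4.2 knots: 19.9 sin θ = 4.2.
sin θ = 0.2111, so θ = 12.184°.

12°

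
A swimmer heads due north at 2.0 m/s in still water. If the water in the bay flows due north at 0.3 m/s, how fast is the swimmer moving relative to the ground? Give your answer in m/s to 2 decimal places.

2.30 m/s

Taking east as x and north as y: velocity relative to the water = (0.000, 2.000) m/s; the water relative to ground = (0.000, 0.300) m/s.
Velocity relative to ground = (0.000, 2.000) + (0.000, 0.300) = (0.000, 2.300) m/s.
Speed = |(0.000, 2.300)| = 2.300 m/s.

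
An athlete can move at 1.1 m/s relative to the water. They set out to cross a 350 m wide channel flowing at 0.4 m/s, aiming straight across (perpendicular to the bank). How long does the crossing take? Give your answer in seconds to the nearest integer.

318 s

The component of the athlete's velocity perpendicular to the bank is 1.1 m/s.
The current is parallel to the bank, so it does not affect the crossing time.
Time = 350 / 1.100 = 318.182 s.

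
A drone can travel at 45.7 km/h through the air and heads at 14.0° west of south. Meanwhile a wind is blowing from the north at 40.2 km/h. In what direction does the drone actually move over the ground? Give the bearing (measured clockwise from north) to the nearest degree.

187°

Taking east as x and north as y: velocity relative to the air = (-11.056, -44.343) km/h; the air relative to ground = (0.000, -40.200) km/h.
Velocity relative to ground = (-11.056, -44.343) + (0.000, -40.200) = (-11.056, -84.543) km/h.
Bearing = atan2(-11.06, -84.54) = 187.45° clockwise from north.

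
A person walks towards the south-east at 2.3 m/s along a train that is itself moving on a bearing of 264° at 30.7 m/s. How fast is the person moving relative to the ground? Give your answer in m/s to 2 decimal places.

29.31 m/s

Taking east as x and north as y: train velocity = (-30.532, -3.209) m/s; person velocity relative to train = (1.626, -1.626) m/s.
Velocity relative to ground = (-30.532, -3.209) + (1.626, -1.626) = (-28.905, -4.835) m/s.
Speed = |(-28.905, -4.835)| = 29.307 m/s.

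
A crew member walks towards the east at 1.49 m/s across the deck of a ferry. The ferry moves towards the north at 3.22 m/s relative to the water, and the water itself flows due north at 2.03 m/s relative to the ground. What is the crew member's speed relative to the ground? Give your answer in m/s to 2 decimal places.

In east/north components (m/s): crew member relative to ferry = (1.490, 0.000); ferry relative to water = (0.000, 3.220); water relative to ground = (0.000, 2.030).
Sum = (1.490, 5.250) m/s.
Speed = |(1.490, 5.250)| = 5.457 m/s.

5.46 m/s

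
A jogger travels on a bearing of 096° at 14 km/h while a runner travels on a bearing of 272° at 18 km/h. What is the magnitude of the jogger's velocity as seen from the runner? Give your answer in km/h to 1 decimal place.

Taking east as x and north as y: jogger velocity = (13.923, -1.463) km/h; runner velocity = (-17.989, 0.628) km/h.
Velocity of jogger relative to runner = (13.923, -1.463) − (-17.989, 0.628) = (31.912, -2.092) km/h.
Magnitude = |(31.912, -2.092)| = 31.981 km/h.

32.0 km/h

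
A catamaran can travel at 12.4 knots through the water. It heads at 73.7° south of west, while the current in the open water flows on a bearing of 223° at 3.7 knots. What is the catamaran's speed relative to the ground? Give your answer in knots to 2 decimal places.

15.79 knots

Taking east as x and north as y: velocity relative to the water = (-3.480, -11.902) knots; the water relative to ground = (-2.523, -2.706) knots.
Velocity relative to ground = (-3.480, -11.902) + (-2.523, -2.706) = (-6.004, -14.608) knots.
Speed = |(-6.004, -14.608)| = 15.793 knots.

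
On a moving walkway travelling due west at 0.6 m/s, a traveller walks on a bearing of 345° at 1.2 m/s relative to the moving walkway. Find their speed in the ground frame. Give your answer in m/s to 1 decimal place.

1.5 m/s

Taking east as x and north as y: moving walkway velocity = (-0.600, 0.000) m/s; traveller velocity relative to moving walkway = (-0.311, 1.159) m/s.
Velocity relative to ground = (-0.600, 0.000) + (-0.311, 1.159) = (-0.911, 1.159) m/s.
Speed = |(-0.911, 1.159)| = 1.474 m/s.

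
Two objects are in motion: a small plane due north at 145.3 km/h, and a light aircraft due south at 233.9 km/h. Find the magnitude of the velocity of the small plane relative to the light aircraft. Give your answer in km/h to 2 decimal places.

379.20 km/h

Taking east as x and north as y: small plane velocity = (0.000, 145.300) km/h; light aircraft velocity = (0.000, -233.900) km/h.
Velocity of small plane relative to light aircraft = (0.000, 145.300) − (0.000, -233.900) = (0.000, 379.200) km/h.
Magnitude = |(0.000, 379.200)| = 379.200 km/h.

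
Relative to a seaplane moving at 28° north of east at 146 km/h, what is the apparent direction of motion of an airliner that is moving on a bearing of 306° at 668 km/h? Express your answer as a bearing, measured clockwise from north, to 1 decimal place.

Taking east as x and north as y: airliner velocity = (-540.423, 392.641) km/h; seaplane velocity = (128.910, 68.543) km/h.
Velocity of airliner relative to seaplane = (-540.423, 392.641) − (128.910, 68.543) = (-669.334, 324.098) km/h.
Bearing = atan2(-669.33, 324.10) = 295.84° clockwise from north.

295.8°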